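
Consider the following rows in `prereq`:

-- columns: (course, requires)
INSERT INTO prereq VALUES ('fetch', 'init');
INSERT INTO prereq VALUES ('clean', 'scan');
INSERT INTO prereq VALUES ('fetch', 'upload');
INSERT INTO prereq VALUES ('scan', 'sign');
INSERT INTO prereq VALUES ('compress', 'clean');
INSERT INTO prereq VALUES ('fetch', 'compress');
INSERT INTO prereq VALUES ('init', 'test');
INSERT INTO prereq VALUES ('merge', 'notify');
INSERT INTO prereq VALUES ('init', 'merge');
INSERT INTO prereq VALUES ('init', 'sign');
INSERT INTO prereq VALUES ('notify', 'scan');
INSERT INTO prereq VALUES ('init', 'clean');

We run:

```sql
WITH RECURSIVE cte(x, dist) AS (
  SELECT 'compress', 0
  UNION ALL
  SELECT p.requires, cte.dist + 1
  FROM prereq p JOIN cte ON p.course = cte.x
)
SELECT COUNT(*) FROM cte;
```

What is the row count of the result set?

4

Base: (compress, dist=0).
Iteration 1: edges from {compress} -> (clean, dist=1).
Iteration 2: edges from {clean} -> (scan, dist=2).
Iteration 3: edges from {scan} -> (sign, dist=3).
Iteration 4: no outgoing edges from {sign}; recursion stops.
Total rows emitted: 4.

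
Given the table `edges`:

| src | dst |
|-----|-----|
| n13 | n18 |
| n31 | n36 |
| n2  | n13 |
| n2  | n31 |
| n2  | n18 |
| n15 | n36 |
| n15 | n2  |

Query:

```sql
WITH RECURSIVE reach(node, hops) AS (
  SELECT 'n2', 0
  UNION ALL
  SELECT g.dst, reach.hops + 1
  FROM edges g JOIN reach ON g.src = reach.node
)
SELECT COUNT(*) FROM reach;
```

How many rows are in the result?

Base: (n2, hops=0).
Iteration 1: edges from {n2} -> (n13, hops=1), (n18, hops=1), (n31, hops=1).
Iteration 2: edges from {n13,n18,n31} -> (n18, hops=2), (n36, hops=2).
Iteration 3: no outgoing edges from {n18,n36}; recursion stops.
Total rows emitted: 6.

6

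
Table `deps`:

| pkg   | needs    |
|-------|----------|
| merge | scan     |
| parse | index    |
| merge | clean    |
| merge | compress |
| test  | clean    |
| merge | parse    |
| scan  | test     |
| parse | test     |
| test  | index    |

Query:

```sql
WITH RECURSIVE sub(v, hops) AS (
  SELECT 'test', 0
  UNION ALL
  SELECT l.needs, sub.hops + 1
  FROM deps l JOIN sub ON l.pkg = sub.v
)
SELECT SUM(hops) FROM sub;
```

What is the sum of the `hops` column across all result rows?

Base: (test, hops=0).
Iteration 1: edges from {test} -> (clean, hops=1), (index, hops=1).
Iteration 2: no outgoing edges from {clean,index}; recursion stops.
SUM(hops) = 0 + 1 + 1 = 2.

2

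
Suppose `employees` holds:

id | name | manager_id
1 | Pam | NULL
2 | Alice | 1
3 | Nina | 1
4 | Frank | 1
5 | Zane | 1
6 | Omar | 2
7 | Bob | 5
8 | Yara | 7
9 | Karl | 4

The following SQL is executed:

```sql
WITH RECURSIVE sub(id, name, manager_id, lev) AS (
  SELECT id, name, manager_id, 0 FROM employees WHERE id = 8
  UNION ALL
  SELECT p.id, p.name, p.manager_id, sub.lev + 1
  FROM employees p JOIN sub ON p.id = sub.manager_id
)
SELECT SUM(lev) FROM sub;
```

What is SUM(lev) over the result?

6

Base: id=8 (Yara), manager_id=7, lev 0.
Iteration 1: join on id=7 -> Bob (id 7, manager_id=5, lev 1).
Iteration 2: join on id=5 -> Zane (id 5, manager_id=1, lev 2).
Iteration 3: join on id=1 -> Pam (id 1, manager_id=NULL, lev 3).
Iteration 4: manager_id is NULL; no match; recursion stops.
SUM(lev) = 0 + 1 + 2 + 3 = 6.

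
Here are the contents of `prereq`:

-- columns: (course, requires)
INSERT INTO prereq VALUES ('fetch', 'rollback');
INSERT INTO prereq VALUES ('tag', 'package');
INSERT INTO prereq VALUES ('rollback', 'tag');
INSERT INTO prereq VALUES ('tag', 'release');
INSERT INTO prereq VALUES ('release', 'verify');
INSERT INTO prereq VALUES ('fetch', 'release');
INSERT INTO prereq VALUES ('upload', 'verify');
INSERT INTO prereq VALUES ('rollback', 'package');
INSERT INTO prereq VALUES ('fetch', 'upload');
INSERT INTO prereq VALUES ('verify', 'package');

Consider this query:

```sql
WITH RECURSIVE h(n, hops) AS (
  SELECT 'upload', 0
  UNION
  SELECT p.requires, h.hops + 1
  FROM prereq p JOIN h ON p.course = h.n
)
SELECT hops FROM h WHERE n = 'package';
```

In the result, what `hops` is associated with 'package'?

Base: (upload, hops=0).
Iteration 1: edges from {upload} -> (verify, hops=1).
Iteration 2: edges from {verify} -> (package, hops=2).
Iteration 3: no outgoing edges from {package}; recursion stops.

2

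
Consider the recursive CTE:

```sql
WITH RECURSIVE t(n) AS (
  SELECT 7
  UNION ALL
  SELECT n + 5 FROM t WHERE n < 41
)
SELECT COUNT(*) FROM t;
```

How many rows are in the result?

8

Base: n=7.
Iteration 1: 7 < 41 holds -> n = 7 + 5 = 12.
Iteration 2: 12 < 41 holds -> n = 12 + 5 = 17.
Iteration 3: 17 < 41 holds -> n = 17 + 5 = 22.
Iteration 4: 22 < 41 holds -> n = 22 + 5 = 27.
Iteration 5: 27 < 41 holds -> n = 27 + 5 = 32.
Iteration 6: 32 < 41 holds -> n = 32 + 5 = 37.
Iteration 7: 37 < 41 holds -> n = 37 + 5 = 42.
Iteration 8: 42 < 41 fails; recursion stops.
Total rows emitted: 8.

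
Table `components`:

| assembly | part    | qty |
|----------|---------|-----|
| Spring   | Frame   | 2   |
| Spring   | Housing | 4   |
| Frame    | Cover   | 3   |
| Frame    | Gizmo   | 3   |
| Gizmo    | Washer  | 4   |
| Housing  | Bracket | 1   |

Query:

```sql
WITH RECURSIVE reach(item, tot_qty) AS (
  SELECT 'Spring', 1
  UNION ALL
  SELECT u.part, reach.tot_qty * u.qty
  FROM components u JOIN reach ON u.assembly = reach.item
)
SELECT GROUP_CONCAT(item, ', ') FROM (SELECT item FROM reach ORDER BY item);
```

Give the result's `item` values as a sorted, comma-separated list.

Bracket, Cover, Frame, Gizmo, Housing, Spring, Washer

Base: (Spring, tot_qty=1).
Iteration 1: components of {Spring} -> Frame = 1*2 = 2, Housing = 1*4 = 4.
Iteration 2: components of {Frame,Housing} -> Bracket = 4*1 = 4, Cover = 2*3 = 6, Gizmo = 2*3 = 6.
Iteration 3: components of {Bracket,Cover,Gizmo} -> Washer = 6*4 = 24.
Iteration 4: no further components; recursion stops.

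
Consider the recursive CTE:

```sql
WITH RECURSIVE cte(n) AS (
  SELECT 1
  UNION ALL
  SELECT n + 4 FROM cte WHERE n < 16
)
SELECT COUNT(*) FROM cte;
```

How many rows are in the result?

5

Base: n=1.
Iteration 1: 1 < 16 holds -> n = 1 + 4 = 5.
Iteration 2: 5 < 16 holds -> n = 5 + 4 = 9.
Iteration 3: 9 < 16 holds -> n = 9 + 4 = 13.
Iteration 4: 13 < 16 holds -> n = 13 + 4 = 17.
Iteration 5: 17 < 16 fails; recursion stops.
Total rows emitted: 5.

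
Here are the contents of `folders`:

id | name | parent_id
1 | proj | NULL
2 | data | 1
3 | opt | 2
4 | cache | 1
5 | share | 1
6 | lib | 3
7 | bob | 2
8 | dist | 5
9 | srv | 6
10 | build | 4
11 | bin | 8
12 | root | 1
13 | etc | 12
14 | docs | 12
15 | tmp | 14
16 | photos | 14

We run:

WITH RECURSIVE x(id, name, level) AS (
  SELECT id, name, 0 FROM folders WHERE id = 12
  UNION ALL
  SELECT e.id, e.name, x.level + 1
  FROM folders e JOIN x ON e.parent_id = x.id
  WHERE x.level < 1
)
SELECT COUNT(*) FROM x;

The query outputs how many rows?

3

Base: id=12 (root) at level 0.
Iteration 1: rows with parent_id in {12} -> etc (id 13, level 1), docs (id 14, level 1).
Iteration 2: level < 1 fails for all current rows; recursion stops.
Total rows emitted: 3.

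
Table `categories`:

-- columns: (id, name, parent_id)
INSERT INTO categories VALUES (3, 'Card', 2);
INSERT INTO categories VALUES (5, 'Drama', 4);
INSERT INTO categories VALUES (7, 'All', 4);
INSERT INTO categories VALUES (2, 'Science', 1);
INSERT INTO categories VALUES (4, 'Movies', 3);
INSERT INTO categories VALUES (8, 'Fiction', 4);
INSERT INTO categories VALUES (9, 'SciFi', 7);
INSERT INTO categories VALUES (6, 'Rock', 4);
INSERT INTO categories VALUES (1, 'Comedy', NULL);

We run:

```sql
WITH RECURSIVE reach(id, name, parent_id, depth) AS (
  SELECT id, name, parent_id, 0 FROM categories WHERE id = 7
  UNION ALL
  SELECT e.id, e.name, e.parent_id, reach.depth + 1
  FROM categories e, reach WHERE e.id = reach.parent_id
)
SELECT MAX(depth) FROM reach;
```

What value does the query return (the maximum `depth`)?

4

Base: id=7 (All), parent_id=4, depth 0.
Iteration 1: join on id=4 -> Movies (id 4, parent_id=3, depth 1).
Iteration 2: join on id=3 -> Card (id 3, parent_id=2, depth 2).
Iteration 3: join on id=2 -> Science (id 2, parent_id=1, depth 3).
Iteration 4: join on id=1 -> Comedy (id 1, parent_id=NULL, depth 4).
Iteration 5: parent_id is NULL; no match; recursion stops.
depth values: 0, 1, 2, 3, 4; the maximum is 4.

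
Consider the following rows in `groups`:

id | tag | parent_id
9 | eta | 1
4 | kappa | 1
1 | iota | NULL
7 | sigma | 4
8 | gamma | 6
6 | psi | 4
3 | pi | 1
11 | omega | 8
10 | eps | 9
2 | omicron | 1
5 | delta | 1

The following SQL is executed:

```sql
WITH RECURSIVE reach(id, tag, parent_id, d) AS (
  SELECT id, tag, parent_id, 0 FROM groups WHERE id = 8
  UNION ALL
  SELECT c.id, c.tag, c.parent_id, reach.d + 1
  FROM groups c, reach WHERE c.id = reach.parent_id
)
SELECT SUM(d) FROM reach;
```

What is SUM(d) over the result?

Base: id=8 (gamma), parent_id=6, d 0.
Iteration 1: join on id=6 -> psi (id 6, parent_id=4, d 1).
Iteration 2: join on id=4 -> kappa (id 4, parent_id=1, d 2).
Iteration 3: join on id=1 -> iota (id 1, parent_id=NULL, d 3).
Iteration 4: parent_id is NULL; no match; recursion stops.
SUM(d) = 0 + 1 + 2 + 3 = 6.

6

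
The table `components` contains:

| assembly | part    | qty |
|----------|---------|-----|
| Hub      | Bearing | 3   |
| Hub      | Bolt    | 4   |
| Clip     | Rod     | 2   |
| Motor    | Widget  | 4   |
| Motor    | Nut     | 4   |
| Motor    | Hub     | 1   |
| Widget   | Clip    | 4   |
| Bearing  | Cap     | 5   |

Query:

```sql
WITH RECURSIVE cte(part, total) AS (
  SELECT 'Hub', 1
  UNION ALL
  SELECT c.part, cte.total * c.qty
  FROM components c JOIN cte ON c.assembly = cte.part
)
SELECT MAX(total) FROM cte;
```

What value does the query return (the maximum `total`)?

15

Base: (Hub, total=1).
Iteration 1: components of {Hub} -> Bearing = 1*3 = 3, Bolt = 1*4 = 4.
Iteration 2: components of {Bearing,Bolt} -> Cap = 3*5 = 15.
Iteration 3: no further components; recursion stops.
total values: 1, 3, 4, 15; the maximum is 15.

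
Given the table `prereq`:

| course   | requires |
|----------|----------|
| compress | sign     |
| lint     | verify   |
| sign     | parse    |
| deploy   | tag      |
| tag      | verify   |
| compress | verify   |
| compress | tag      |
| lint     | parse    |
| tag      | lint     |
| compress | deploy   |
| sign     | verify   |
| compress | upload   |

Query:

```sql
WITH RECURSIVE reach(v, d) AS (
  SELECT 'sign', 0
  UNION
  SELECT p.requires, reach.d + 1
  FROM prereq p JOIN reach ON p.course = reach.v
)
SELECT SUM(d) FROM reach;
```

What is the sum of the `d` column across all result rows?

2

Base: (sign, d=0).
Iteration 1: edges from {sign} -> (parse, d=1), (verify, d=1).
Iteration 2: no outgoing edges from {parse,verify}; recursion stops.
SUM(d) = 0 + 1 + 1 = 2.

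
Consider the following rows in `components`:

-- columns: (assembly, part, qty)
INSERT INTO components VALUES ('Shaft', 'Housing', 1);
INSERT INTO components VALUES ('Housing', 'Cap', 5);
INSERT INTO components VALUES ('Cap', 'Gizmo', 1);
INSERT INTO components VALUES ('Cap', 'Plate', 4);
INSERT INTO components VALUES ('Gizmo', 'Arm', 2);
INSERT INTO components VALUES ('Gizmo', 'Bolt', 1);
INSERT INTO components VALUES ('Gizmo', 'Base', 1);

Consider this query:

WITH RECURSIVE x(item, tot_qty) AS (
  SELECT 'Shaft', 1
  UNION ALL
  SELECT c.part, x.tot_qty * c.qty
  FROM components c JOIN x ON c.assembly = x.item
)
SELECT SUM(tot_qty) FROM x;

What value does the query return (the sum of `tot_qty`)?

Base: (Shaft, tot_qty=1).
Iteration 1: components of {Shaft} -> Housing = 1*1 = 1.
Iteration 2: components of {Housing} -> Cap = 1*5 = 5.
Iteration 3: components of {Cap} -> Gizmo = 5*1 = 5, Plate = 5*4 = 20.
Iteration 4: components of {Gizmo,Plate} -> Arm = 5*2 = 10, Base = 5*1 = 5, Bolt = 5*1 = 5.
Iteration 5: no further components; recursion stops.
SUM(tot_qty) = 1 + 1 + 5 + 5 + 20 + 10 + 5 + 5 = 52.

52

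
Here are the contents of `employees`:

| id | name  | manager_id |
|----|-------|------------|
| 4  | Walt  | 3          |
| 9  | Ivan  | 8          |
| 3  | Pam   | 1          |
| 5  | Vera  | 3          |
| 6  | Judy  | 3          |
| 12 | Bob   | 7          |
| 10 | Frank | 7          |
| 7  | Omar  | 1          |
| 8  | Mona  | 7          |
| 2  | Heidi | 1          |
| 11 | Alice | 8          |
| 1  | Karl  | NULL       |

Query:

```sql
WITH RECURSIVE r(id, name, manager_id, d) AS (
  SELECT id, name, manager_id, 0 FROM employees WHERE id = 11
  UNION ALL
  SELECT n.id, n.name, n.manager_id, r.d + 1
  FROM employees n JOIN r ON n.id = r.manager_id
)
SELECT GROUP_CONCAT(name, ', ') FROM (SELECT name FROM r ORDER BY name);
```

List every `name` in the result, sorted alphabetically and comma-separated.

Alice, Karl, Mona, Omar

Base: id=11 (Alice), manager_id=8, d 0.
Iteration 1: join on id=8 -> Mona (id 8, manager_id=7, d 1).
Iteration 2: join on id=7 -> Omar (id 7, manager_id=1, d 2).
Iteration 3: join on id=1 -> Karl (id 1, manager_id=NULL, d 3).
Iteration 4: manager_id is NULL; no match; recursion stops.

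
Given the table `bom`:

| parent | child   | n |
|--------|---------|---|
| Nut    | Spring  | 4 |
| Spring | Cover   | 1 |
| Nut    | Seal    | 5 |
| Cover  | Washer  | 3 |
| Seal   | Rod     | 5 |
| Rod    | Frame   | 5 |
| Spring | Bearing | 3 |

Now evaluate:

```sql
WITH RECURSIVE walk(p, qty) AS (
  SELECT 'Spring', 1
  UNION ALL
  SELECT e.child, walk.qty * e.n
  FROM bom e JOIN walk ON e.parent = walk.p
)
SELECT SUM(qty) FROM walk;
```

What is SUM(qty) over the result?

Base: (Spring, qty=1).
Iteration 1: components of {Spring} -> Bearing = 1*3 = 3, Cover = 1*1 = 1.
Iteration 2: components of {Bearing,Cover} -> Washer = 1*3 = 3.
Iteration 3: no further components; recursion stops.
SUM(qty) = 1 + 1 + 3 + 3 = 8.

8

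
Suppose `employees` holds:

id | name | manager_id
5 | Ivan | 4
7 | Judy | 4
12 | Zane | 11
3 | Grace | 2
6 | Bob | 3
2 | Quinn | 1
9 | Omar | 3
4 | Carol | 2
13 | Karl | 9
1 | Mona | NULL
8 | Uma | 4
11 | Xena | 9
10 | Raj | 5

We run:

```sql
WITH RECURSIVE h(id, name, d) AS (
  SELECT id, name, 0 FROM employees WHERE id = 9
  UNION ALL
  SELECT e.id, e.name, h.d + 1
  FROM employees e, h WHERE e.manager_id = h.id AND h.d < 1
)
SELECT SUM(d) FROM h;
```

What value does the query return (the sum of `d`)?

2

Base: id=9 (Omar) at d 0.
Iteration 1: rows with manager_id in {9} -> Xena (id 11, d 1), Karl (id 13, d 1).
Iteration 2: d < 1 fails for all current rows; recursion stops.
SUM(d) = 0 + 1 + 1 = 2.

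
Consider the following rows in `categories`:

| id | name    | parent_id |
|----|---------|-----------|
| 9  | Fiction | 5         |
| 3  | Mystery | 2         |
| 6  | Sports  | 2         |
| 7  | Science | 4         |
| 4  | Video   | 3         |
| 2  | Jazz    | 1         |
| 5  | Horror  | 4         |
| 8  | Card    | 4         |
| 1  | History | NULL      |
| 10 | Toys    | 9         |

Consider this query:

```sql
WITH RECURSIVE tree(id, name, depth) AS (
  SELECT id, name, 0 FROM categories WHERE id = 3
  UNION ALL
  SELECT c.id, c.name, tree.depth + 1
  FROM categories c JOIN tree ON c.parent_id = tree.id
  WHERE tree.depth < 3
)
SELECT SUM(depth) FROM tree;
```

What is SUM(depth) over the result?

10

Base: id=3 (Mystery) at depth 0.
Iteration 1: rows with parent_id in {3} -> Video (id 4, depth 1).
Iteration 2: rows with parent_id in {4} -> Horror (id 5, depth 2), Science (id 7, depth 2), Card (id 8, depth 2).
Iteration 3: rows with parent_id in {5,7,8} -> Fiction (id 9, depth 3).
Iteration 4: depth < 3 fails for all current rows; recursion stops.
SUM(depth) = 0 + 1 + 2 + 2 + 2 + 3 = 10.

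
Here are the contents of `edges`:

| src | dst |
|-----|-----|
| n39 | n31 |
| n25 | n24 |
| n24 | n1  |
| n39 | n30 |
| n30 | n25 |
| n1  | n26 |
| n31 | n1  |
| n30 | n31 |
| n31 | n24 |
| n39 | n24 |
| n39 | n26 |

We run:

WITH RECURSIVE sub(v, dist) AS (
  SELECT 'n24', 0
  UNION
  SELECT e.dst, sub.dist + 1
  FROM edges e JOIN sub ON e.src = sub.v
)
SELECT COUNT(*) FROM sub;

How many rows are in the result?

Base: (n24, dist=0).
Iteration 1: edges from {n24} -> (n1, dist=1).
Iteration 2: edges from {n1} -> (n26, dist=2).
Iteration 3: no outgoing edges from {n26}; recursion stops.
Total rows emitted: 3.

3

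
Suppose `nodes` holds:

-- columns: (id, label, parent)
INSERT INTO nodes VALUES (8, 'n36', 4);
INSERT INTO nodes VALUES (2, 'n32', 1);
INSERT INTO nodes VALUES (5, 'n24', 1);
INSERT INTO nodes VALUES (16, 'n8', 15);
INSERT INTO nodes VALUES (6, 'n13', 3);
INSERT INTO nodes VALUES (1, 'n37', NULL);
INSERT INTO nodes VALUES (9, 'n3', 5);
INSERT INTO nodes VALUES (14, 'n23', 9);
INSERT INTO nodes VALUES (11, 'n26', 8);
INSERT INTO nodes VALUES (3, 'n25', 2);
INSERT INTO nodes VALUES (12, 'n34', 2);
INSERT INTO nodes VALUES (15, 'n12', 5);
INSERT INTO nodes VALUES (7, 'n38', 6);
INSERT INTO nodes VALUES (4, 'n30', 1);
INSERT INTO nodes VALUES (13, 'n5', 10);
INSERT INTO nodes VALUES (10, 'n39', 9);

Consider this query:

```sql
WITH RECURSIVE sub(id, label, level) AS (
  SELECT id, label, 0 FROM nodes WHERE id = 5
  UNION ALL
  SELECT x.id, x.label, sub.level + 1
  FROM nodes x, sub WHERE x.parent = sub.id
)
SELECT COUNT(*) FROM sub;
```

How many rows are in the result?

7

Base: id=5 (n24) at level 0.
Iteration 1: rows with parent in {5} -> n3 (id 9, level 1), n12 (id 15, level 1).
Iteration 2: rows with parent in {9,15} -> n39 (id 10, level 2), n23 (id 14, level 2), n8 (id 16, level 2).
Iteration 3: rows with parent in {10,14,16} -> n5 (id 13, level 3).
Iteration 4: no rows with parent in {13}; recursion stops.
Total rows emitted: 7.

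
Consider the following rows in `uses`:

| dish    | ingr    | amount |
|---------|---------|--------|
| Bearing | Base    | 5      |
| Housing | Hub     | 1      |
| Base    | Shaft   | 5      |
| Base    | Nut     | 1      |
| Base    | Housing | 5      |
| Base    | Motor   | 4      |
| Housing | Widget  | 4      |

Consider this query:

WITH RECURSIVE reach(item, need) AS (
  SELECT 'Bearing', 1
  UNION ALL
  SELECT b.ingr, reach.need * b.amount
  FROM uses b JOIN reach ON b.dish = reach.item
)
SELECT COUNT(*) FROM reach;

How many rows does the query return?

Base: (Bearing, need=1).
Iteration 1: components of {Bearing} -> Base = 1*5 = 5.
Iteration 2: components of {Base} -> Housing = 5*5 = 25, Motor = 5*4 = 20, Nut = 5*1 = 5, Shaft = 5*5 = 25.
Iteration 3: components of {Housing,Motor,Nut,Shaft} -> Hub = 25*1 = 25, Widget = 25*4 = 100.
Iteration 4: no further components; recursion stops.
Total rows emitted: 8.

8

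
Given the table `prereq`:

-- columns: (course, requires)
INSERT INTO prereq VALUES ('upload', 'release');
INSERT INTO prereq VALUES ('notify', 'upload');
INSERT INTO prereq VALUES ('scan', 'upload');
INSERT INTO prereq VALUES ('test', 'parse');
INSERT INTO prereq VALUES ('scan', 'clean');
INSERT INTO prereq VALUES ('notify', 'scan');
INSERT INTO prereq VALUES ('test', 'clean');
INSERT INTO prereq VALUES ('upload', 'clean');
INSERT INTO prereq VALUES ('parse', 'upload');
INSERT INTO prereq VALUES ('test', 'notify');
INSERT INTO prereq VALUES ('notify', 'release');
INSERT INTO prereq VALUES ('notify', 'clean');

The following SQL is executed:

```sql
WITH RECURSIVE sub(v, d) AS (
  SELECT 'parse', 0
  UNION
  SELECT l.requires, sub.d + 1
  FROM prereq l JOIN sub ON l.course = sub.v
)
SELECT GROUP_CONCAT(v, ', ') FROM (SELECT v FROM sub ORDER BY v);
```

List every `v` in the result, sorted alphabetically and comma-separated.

Base: (parse, d=0).
Iteration 1: edges from {parse} -> (upload, d=1).
Iteration 2: edges from {upload} -> (clean, d=2), (release, d=2).
Iteration 3: no outgoing edges from {clean,release}; recursion stops.

clean, parse, release, upload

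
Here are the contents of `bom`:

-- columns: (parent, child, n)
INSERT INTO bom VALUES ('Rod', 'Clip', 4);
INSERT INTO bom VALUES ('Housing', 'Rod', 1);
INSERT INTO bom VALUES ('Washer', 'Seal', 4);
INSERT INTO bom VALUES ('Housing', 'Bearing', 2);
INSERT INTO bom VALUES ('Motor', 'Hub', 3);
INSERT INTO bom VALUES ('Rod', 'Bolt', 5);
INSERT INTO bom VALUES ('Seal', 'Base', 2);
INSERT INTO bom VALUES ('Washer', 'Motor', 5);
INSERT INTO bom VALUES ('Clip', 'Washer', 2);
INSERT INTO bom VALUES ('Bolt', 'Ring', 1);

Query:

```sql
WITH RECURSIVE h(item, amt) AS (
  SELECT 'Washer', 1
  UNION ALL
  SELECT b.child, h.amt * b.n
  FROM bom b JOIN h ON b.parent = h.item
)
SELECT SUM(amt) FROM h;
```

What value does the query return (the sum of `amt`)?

Base: (Washer, amt=1).
Iteration 1: components of {Washer} -> Motor = 1*5 = 5, Seal = 1*4 = 4.
Iteration 2: components of {Motor,Seal} -> Base = 4*2 = 8, Hub = 5*3 = 15.
Iteration 3: no further components; recursion stops.
SUM(amt) = 1 + 4 + 5 + 8 + 15 = 33.

33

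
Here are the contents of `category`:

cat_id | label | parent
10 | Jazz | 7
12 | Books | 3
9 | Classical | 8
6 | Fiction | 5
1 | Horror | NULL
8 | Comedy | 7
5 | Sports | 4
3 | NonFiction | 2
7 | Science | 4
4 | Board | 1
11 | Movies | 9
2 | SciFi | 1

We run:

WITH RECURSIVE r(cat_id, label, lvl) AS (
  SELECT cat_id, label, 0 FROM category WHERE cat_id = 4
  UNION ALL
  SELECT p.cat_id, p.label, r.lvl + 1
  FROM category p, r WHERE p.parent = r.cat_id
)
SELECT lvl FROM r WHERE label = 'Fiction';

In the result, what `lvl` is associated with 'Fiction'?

2

Base: cat_id=4 (Board) at lvl 0.
Iteration 1: rows with parent in {4} -> Sports (id 5, lvl 1), Science (id 7, lvl 1).
Iteration 2: rows with parent in {5,7} -> Fiction (id 6, lvl 2), Comedy (id 8, lvl 2), Jazz (id 10, lvl 2).
Iteration 3: rows with parent in {6,8,10} -> Classical (id 9, lvl 3).
Iteration 4: rows with parent in {9} -> Movies (id 11, lvl 4).
Iteration 5: no rows with parent in {11}; recursion stops.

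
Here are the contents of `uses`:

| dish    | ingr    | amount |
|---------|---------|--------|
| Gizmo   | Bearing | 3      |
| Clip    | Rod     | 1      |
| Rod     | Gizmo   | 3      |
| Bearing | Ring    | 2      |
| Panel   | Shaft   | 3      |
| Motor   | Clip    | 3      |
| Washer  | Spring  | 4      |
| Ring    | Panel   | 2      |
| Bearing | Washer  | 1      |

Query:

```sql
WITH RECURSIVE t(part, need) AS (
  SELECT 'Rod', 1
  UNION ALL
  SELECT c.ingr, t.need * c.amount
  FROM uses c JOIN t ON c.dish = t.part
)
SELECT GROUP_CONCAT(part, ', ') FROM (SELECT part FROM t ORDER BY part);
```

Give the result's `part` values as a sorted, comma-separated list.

Bearing, Gizmo, Panel, Ring, Rod, Shaft, Spring, Washer

Base: (Rod, need=1).
Iteration 1: components of {Rod} -> Gizmo = 1*3 = 3.
Iteration 2: components of {Gizmo} -> Bearing = 3*3 = 9.
Iteration 3: components of {Bearing} -> Ring = 9*2 = 18, Washer = 9*1 = 9.
Iteration 4: components of {Ring,Washer} -> Panel = 18*2 = 36, Spring = 9*4 = 36.
Iteration 5: components of {Panel,Spring} -> Shaft = 36*3 = 108.
Iteration 6: no further components; recursion stops.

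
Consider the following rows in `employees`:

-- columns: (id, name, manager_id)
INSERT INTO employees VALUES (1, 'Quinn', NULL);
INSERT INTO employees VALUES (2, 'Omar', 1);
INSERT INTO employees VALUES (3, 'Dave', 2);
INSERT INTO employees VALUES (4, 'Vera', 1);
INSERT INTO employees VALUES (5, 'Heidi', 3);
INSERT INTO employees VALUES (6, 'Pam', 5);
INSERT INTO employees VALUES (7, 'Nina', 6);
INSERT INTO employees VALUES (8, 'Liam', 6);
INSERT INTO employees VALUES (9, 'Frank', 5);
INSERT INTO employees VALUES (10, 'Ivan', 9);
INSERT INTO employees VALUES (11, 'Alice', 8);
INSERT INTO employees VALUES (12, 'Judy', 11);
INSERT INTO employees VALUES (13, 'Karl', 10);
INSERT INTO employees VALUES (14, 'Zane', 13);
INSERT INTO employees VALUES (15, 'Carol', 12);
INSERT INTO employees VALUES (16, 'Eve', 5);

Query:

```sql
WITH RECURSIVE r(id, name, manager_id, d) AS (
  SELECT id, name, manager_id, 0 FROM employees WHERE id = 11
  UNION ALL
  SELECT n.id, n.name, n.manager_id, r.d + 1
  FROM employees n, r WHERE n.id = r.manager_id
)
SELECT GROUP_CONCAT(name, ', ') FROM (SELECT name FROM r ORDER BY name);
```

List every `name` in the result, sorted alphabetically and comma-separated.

Base: id=11 (Alice), manager_id=8, d 0.
Iteration 1: join on id=8 -> Liam (id 8, manager_id=6, d 1).
Iteration 2: join on id=6 -> Pam (id 6, manager_id=5, d 2).
Iteration 3: join on id=5 -> Heidi (id 5, manager_id=3, d 3).
Iteration 4: join on id=3 -> Dave (id 3, manager_id=2, d 4).
Iteration 5: join on id=2 -> Omar (id 2, manager_id=1, d 5).
Iteration 6: join on id=1 -> Quinn (id 1, manager_id=NULL, d 6).
Iteration 7: manager_id is NULL; no match; recursion stops.

Alice, Dave, Heidi, Liam, Omar, Pam, Quinn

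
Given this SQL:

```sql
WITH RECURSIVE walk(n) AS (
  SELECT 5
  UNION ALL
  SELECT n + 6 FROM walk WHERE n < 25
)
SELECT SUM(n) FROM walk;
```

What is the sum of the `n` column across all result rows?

85

Base: n=5.
Iteration 1: 5 < 25 holds -> n = 5 + 6 = 11.
Iteration 2: 11 < 25 holds -> n = 11 + 6 = 17.
Iteration 3: 17 < 25 holds -> n = 17 + 6 = 23.
Iteration 4: 23 < 25 holds -> n = 23 + 6 = 29.
Iteration 5: 29 < 25 fails; recursion stops.
SUM(n) = 5 + 11 + 17 + 23 + 29 = 85.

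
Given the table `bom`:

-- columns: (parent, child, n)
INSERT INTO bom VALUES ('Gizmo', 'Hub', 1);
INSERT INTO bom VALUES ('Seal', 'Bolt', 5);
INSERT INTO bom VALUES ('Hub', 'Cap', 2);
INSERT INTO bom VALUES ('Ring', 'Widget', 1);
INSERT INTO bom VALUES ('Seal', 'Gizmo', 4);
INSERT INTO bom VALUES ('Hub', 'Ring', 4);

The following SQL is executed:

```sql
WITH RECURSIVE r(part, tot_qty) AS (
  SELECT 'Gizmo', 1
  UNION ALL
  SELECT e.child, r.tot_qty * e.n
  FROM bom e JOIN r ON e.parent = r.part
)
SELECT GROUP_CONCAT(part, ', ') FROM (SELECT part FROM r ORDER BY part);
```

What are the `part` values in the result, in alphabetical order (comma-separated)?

Cap, Gizmo, Hub, Ring, Widget

Base: (Gizmo, tot_qty=1).
Iteration 1: components of {Gizmo} -> Hub = 1*1 = 1.
Iteration 2: components of {Hub} -> Cap = 1*2 = 2, Ring = 1*4 = 4.
Iteration 3: components of {Cap,Ring} -> Widget = 4*1 = 4.
Iteration 4: no further components; recursion stops.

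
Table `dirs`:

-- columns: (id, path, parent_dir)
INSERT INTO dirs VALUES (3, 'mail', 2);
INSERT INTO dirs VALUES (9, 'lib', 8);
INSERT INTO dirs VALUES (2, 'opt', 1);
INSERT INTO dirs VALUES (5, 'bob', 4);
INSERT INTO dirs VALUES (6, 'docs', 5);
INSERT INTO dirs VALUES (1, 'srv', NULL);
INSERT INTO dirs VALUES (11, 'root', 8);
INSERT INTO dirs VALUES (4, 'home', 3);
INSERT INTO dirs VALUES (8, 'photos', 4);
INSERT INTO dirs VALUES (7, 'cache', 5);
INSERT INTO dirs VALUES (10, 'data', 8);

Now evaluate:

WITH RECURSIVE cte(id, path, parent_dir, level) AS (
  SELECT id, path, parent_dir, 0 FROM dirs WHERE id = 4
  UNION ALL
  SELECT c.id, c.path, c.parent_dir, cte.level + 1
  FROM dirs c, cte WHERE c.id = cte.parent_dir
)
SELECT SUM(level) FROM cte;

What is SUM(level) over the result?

Base: id=4 (home), parent_dir=3, level 0.
Iteration 1: join on id=3 -> mail (id 3, parent_dir=2, level 1).
Iteration 2: join on id=2 -> opt (id 2, parent_dir=1, level 2).
Iteration 3: join on id=1 -> srv (id 1, parent_dir=NULL, level 3).
Iteration 4: parent_dir is NULL; no match; recursion stops.
SUM(level) = 0 + 1 + 2 + 3 = 6.

6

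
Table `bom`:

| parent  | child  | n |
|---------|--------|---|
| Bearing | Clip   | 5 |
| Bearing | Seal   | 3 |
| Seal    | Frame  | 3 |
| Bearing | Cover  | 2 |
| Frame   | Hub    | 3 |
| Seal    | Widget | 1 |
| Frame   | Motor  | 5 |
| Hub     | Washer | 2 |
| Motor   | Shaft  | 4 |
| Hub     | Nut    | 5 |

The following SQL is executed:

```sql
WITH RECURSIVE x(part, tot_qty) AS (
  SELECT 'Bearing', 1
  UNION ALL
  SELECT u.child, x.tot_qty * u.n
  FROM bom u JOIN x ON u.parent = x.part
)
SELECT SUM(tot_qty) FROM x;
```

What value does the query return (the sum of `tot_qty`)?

Base: (Bearing, tot_qty=1).
Iteration 1: components of {Bearing} -> Clip = 1*5 = 5, Cover = 1*2 = 2, Seal = 1*3 = 3.
Iteration 2: components of {Clip,Cover,Seal} -> Frame = 3*3 = 9, Widget = 3*1 = 3.
Iteration 3: components of {Frame,Widget} -> Hub = 9*3 = 27, Motor = 9*5 = 45.
Iteration 4: components of {Hub,Motor} -> Nut = 27*5 = 135, Shaft = 45*4 = 180, Washer = 27*2 = 54.
Iteration 5: no further components; recursion stops.
SUM(tot_qty) = 1 + 5 + 3 + 2 + 9 + 3 + 27 + 45 + 54 + 135 + 180 = 464.

464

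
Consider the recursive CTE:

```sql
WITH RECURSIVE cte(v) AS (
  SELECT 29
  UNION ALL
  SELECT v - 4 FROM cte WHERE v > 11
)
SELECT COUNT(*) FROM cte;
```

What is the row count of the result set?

6

Base: v=29.
Iteration 1: 29 > 11 holds -> v = 29 - 4 = 25.
Iteration 2: 25 > 11 holds -> v = 25 - 4 = 21.
Iteration 3: 21 > 11 holds -> v = 21 - 4 = 17.
Iteration 4: 17 > 11 holds -> v = 17 - 4 = 13.
Iteration 5: 13 > 11 holds -> v = 13 - 4 = 9.
Iteration 6: 9 > 11 fails; recursion stops.
Total rows emitted: 6.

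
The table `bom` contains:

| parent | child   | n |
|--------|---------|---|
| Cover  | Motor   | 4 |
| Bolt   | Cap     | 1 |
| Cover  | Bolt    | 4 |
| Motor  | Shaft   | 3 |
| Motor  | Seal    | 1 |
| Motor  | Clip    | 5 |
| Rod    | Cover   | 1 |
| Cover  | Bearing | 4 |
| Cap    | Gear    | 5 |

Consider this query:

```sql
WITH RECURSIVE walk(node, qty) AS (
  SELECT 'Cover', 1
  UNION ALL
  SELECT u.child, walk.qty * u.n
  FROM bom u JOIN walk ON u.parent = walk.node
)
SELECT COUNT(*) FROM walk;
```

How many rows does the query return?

9

Base: (Cover, qty=1).
Iteration 1: components of {Cover} -> Bearing = 1*4 = 4, Bolt = 1*4 = 4, Motor = 1*4 = 4.
Iteration 2: components of {Bearing,Bolt,Motor} -> Cap = 4*1 = 4, Clip = 4*5 = 20, Seal = 4*1 = 4, Shaft = 4*3 = 12.
Iteration 3: components of {Cap,Clip,Seal,Shaft} -> Gear = 4*5 = 20.
Iteration 4: no further components; recursion stops.
Total rows emitted: 9.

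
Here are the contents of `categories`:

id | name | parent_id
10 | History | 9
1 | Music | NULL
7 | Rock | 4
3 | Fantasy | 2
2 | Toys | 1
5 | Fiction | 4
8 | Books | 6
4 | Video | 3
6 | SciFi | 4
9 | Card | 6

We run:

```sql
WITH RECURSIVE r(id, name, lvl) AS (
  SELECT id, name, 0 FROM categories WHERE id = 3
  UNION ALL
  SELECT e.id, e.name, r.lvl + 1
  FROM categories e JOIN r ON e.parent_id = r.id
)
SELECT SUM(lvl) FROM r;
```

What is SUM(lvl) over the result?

17

Base: id=3 (Fantasy) at lvl 0.
Iteration 1: rows with parent_id in {3} -> Video (id 4, lvl 1).
Iteration 2: rows with parent_id in {4} -> Fiction (id 5, lvl 2), SciFi (id 6, lvl 2), Rock (id 7, lvl 2).
Iteration 3: rows with parent_id in {5,6,7} -> Books (id 8, lvl 3), Card (id 9, lvl 3).
Iteration 4: rows with parent_id in {8,9} -> History (id 10, lvl 4).
Iteration 5: no rows with parent_id in {10}; recursion stops.
SUM(lvl) = 0 + 1 + 2 + 2 + 2 + 3 + 3 + 4 = 17.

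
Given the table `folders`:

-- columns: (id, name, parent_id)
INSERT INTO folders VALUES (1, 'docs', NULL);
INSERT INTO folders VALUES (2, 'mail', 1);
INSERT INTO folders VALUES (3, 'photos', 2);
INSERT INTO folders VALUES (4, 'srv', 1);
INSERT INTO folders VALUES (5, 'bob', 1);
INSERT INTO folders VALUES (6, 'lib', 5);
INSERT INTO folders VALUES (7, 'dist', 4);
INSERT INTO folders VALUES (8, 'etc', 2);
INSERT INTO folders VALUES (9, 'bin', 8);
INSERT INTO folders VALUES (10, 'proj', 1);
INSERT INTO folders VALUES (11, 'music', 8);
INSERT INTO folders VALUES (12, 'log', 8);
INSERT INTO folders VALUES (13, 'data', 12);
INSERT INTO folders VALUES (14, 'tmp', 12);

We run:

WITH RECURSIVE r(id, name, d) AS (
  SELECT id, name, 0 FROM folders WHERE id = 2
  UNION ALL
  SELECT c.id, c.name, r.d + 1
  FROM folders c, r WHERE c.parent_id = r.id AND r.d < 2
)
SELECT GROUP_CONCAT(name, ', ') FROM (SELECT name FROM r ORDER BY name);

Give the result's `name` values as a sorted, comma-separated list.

Base: id=2 (mail) at d 0.
Iteration 1: rows with parent_id in {2} -> photos (id 3, d 1), etc (id 8, d 1).
Iteration 2: rows with parent_id in {3,8} -> bin (id 9, d 2), music (id 11, d 2), log (id 12, d 2).
Iteration 3: d < 2 fails for all current rows; recursion stops.

bin, etc, log, mail, music, photos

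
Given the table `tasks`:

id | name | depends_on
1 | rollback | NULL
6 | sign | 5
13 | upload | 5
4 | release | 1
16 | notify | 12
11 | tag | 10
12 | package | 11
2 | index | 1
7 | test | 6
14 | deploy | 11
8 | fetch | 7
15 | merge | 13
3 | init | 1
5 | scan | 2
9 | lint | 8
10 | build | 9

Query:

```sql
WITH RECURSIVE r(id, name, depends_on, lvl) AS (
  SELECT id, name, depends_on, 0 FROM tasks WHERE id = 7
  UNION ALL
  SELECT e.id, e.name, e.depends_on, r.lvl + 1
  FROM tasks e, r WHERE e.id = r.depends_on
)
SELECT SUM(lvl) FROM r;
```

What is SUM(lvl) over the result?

10

Base: id=7 (test), depends_on=6, lvl 0.
Iteration 1: join on id=6 -> sign (id 6, depends_on=5, lvl 1).
Iteration 2: join on id=5 -> scan (id 5, depends_on=2, lvl 2).
Iteration 3: join on id=2 -> index (id 2, depends_on=1, lvl 3).
Iteration 4: join on id=1 -> rollback (id 1, depends_on=NULL, lvl 4).
Iteration 5: depends_on is NULL; no match; recursion stops.
SUM(lvl) = 0 + 1 + 2 + 3 + 4 = 10.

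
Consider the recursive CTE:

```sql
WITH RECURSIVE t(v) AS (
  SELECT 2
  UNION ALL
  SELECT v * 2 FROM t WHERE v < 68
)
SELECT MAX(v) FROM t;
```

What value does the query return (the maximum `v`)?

128

Base: v=2.
Iteration 1: 2 < 68 holds -> v = 2 * 2 = 4.
Iteration 2: 4 < 68 holds -> v = 4 * 2 = 8.
Iteration 3: 8 < 68 holds -> v = 8 * 2 = 16.
Iteration 4: 16 < 68 holds -> v = 16 * 2 = 32.
Iteration 5: 32 < 68 holds -> v = 32 * 2 = 64.
Iteration 6: 64 < 68 holds -> v = 64 * 2 = 128.
Iteration 7: 128 < 68 fails; recursion stops.
v values: 2, 4, 8, 16, 32, 64, 128; the maximum is 128.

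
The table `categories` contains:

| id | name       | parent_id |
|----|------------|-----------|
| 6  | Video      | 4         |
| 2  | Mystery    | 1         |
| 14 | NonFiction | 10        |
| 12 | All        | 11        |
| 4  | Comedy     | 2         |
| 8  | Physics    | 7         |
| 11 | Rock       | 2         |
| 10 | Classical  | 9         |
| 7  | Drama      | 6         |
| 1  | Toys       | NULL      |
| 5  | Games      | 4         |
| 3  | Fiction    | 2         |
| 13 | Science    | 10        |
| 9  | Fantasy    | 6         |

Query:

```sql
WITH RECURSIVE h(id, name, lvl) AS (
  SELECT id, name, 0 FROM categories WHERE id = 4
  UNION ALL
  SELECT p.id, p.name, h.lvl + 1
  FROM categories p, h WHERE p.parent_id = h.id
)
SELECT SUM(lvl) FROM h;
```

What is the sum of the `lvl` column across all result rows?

Base: id=4 (Comedy) at lvl 0.
Iteration 1: rows with parent_id in {4} -> Games (id 5, lvl 1), Video (id 6, lvl 1).
Iteration 2: rows with parent_id in {5,6} -> Drama (id 7, lvl 2), Fantasy (id 9, lvl 2).
Iteration 3: rows with parent_id in {7,9} -> Physics (id 8, lvl 3), Classical (id 10, lvl 3).
Iteration 4: rows with parent_id in {8,10} -> Science (id 13, lvl 4), NonFiction (id 14, lvl 4).
Iteration 5: no rows with parent_id in {13,14}; recursion stops.
SUM(lvl) = 0 + 1 + 1 + 2 + 2 + 3 + 3 + 4 + 4 = 20.

20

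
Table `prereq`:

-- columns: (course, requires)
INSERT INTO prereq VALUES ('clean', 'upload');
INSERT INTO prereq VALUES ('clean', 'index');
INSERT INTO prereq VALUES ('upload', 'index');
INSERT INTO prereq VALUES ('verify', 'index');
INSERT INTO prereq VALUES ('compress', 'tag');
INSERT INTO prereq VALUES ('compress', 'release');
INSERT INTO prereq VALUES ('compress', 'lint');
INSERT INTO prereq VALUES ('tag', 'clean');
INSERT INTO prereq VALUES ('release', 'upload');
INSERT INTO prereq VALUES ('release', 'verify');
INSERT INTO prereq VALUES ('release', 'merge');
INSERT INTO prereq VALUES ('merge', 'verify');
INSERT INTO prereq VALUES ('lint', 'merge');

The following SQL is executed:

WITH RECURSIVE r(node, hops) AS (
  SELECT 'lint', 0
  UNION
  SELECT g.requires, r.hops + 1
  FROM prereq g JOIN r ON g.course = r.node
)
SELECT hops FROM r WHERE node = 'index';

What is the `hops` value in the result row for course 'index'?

Base: (lint, hops=0).
Iteration 1: edges from {lint} -> (merge, hops=1).
Iteration 2: edges from {merge} -> (verify, hops=2).
Iteration 3: edges from {verify} -> (index, hops=3).
Iteration 4: no outgoing edges from {index}; recursion stops.

3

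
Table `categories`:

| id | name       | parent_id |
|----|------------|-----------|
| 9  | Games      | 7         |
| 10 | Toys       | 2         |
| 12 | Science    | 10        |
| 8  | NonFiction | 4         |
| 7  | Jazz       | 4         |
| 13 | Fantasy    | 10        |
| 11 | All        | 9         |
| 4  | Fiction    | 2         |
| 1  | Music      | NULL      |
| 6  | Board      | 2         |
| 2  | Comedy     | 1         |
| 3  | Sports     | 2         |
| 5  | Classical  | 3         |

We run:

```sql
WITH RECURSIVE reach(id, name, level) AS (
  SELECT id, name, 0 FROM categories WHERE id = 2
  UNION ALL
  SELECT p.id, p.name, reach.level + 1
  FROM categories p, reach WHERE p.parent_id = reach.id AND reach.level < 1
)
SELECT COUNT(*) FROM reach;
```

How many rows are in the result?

5

Base: id=2 (Comedy) at level 0.
Iteration 1: rows with parent_id in {2} -> Sports (id 3, level 1), Fiction (id 4, level 1), Board (id 6, level 1), Toys (id 10, level 1).
Iteration 2: level < 1 fails for all current rows; recursion stops.
Total rows emitted: 5.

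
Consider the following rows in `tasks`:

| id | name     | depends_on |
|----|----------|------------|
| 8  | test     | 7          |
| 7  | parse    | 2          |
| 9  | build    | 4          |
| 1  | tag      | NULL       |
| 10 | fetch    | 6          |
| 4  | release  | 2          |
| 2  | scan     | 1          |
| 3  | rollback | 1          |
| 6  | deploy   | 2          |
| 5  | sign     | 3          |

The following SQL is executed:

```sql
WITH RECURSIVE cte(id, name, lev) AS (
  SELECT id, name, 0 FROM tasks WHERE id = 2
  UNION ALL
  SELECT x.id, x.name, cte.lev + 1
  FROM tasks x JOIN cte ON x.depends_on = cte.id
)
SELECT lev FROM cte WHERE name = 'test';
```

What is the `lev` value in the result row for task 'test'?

Base: id=2 (scan) at lev 0.
Iteration 1: rows with depends_on in {2} -> release (id 4, lev 1), deploy (id 6, lev 1), parse (id 7, lev 1).
Iteration 2: rows with depends_on in {4,6,7} -> test (id 8, lev 2), build (id 9, lev 2), fetch (id 10, lev 2).
Iteration 3: no rows with depends_on in {8,9,10}; recursion stops.

2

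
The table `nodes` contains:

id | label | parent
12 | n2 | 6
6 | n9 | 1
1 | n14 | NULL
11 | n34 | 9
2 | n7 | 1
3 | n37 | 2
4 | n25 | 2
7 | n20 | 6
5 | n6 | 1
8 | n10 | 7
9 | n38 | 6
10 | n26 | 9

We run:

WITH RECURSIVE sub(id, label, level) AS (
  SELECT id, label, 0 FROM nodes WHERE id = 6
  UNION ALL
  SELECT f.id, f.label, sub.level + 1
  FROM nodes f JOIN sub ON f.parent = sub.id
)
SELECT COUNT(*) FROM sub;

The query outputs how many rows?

7

Base: id=6 (n9) at level 0.
Iteration 1: rows with parent in {6} -> n20 (id 7, level 1), n38 (id 9, level 1), n2 (id 12, level 1).
Iteration 2: rows with parent in {7,9,12} -> n10 (id 8, level 2), n26 (id 10, level 2), n34 (id 11, level 2).
Iteration 3: no rows with parent in {8,10,11}; recursion stops.
Total rows emitted: 7.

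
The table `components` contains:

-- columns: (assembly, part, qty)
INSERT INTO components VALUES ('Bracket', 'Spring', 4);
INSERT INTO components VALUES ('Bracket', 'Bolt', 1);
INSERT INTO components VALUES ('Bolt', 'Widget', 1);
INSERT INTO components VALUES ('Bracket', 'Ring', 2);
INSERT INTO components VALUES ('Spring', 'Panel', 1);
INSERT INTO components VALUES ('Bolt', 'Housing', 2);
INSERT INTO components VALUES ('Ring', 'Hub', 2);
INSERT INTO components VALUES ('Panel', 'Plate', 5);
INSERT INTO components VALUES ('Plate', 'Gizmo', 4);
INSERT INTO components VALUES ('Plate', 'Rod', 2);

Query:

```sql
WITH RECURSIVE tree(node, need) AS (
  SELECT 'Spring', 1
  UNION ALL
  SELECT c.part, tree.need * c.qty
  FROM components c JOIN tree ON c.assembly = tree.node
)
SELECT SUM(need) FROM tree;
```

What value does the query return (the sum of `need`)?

Base: (Spring, need=1).
Iteration 1: components of {Spring} -> Panel = 1*1 = 1.
Iteration 2: components of {Panel} -> Plate = 1*5 = 5.
Iteration 3: components of {Plate} -> Gizmo = 5*4 = 20, Rod = 5*2 = 10.
Iteration 4: no further components; recursion stops.
SUM(need) = 1 + 1 + 5 + 20 + 10 = 37.

37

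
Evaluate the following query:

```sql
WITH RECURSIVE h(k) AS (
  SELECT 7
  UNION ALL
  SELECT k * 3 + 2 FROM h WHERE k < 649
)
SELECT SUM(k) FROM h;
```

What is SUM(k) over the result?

2906

Base: k=7.
Iteration 1: 7 < 649 holds -> k = 7 * 3 + 2 = 23.
Iteration 2: 23 < 649 holds -> k = 23 * 3 + 2 = 71.
Iteration 3: 71 < 649 holds -> k = 71 * 3 + 2 = 215.
Iteration 4: 215 < 649 holds -> k = 215 * 3 + 2 = 647.
Iteration 5: 647 < 649 holds -> k = 647 * 3 + 2 = 1943.
Iteration 6: 1943 < 649 fails; recursion stops.
SUM(k) = 7 + 23 + 71 + 215 + 647 + 1943 = 2906.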